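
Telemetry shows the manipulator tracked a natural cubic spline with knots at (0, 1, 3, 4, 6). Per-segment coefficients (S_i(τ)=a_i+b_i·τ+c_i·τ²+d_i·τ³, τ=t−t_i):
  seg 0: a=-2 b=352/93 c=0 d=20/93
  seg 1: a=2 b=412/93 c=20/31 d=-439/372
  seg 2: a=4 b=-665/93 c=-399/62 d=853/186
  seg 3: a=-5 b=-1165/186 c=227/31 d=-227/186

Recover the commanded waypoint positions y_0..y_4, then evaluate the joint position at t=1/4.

y_0 = S_0(0) = a_0 = -2
y_1 = S_1(0) = a_1 = 2
y_2 = S_2(0) = a_2 = 4
y_3 = S_3(0) = a_3 = -5
y_4 = S_3(2) = 2
t_q=1/4 is in segment 0 (τ=1/4); S_0(τ)=-521/496

y_0=-2 y_1=2 y_2=4 y_3=-5 y_4=2
S(1/4) = -521/496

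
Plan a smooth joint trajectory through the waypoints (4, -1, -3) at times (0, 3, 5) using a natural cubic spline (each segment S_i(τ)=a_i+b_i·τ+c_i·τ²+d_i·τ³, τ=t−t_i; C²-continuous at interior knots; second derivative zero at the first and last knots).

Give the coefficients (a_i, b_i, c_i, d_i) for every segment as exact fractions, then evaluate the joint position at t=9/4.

Δ: Δ0=-5/3, Δ1=-1
row 1: diag=10, rhs=4; c'=1/5, d'=2/5
back: M1=2/5
M: M0=0, M1=2/5, M2=0
seg 0: a=4, c=M0/2=0, d=(M1−M0)/(6·3)=1/45, b=Δ0−h0·(2M0+M1)/6=-28/15
seg 1: a=-1, c=M1/2=1/5, d=(M2−M1)/(6·2)=-1/30, b=Δ1−h1·(2M1+M2)/6=-19/15
t_q=9/4 → seg 0, τ=9/4; S=4+-28/15·τ+0·τ²+1/45·τ³=17/320

  seg 0: a=4 b=-28/15 c=0 d=1/45
  seg 1: a=-1 b=-19/15 c=1/5 d=-1/30
S(9/4) = 17/320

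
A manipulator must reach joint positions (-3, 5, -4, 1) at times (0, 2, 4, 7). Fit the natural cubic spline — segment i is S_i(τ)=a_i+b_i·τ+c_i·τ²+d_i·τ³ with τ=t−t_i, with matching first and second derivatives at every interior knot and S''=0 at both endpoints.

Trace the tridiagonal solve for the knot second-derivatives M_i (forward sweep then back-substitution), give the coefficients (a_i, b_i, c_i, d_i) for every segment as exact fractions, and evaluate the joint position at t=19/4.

Δ: Δ0=4, Δ1=-9/2, Δ2=5/3
row 1: diag=8, rhs=-51; c'=1/4, d'=-51/8
row 2: denom=10−2·1/4=19/2; d'=(37−2·-51/8)/(19/2)=199/38
back: M2=199/38
back: M1=-51/8−1/4·199/38=-146/19
M: M0=0, M1=-146/19, M2=199/38, M3=0
seg 0: a=-3, c=M0/2=0, d=(M1−M0)/(6·2)=-73/114, b=Δ0−h0·(2M0+M1)/6=374/57
seg 1: a=5, c=M1/2=-73/19, d=(M2−M1)/(6·2)=491/456, b=Δ1−h1·(2M1+M2)/6=-64/57
seg 2: a=-4, c=M2/2=199/76, d=(M3−M2)/(6·3)=-199/684, b=Δ2−h2·(2M2+M3)/6=-407/114
t_q=19/4 → seg 2, τ=3/4; S=-4+-407/114·τ+199/76·τ²+-199/684·τ³=-25913/4864

  seg 0: a=-3 b=374/57 c=0 d=-73/114
  seg 1: a=5 b=-64/57 c=-73/19 d=491/456
  seg 2: a=-4 b=-407/114 c=199/76 d=-199/684
S(19/4) = -25913/4864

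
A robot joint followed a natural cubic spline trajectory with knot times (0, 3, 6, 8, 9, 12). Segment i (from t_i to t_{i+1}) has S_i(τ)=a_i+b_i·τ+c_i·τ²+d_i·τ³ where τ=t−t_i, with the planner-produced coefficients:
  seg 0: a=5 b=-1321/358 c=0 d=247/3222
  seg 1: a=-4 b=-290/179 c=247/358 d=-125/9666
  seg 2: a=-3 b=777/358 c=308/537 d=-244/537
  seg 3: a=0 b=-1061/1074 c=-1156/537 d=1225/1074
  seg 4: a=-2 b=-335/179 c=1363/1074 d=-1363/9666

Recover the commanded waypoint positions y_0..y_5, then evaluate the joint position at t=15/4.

y_0 = S_0(0) = a_0 = 5
y_1 = S_1(0) = a_1 = -4
y_2 = S_2(0) = a_2 = -3
y_3 = S_3(0) = a_3 = 0
y_4 = S_4(0) = a_4 = -2
y_5 = S_4(3) = 0
t_q=15/4 is in segment 1 (τ=3/4); S_1(τ)=-110721/22912

y_0=5 y_1=-4 y_2=-3 y_3=0 y_4=-2 y_5=0
S(15/4) = -110721/22912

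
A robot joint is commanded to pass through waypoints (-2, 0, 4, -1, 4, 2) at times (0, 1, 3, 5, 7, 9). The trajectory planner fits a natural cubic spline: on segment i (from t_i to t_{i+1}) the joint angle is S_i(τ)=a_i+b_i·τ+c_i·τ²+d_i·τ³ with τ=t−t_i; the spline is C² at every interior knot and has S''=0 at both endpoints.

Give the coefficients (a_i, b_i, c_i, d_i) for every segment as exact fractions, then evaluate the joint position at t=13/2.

  seg 0: a=-2 b=521/306 c=0 d=91/306
  seg 1: a=0 b=397/153 c=91/102 d=-91/153
  seg 2: a=4 b=-149/153 c=-91/34 d=1171/1224
  seg 3: a=-1 b=-61/306 c=625/204 d=-1049/1224
  seg 4: a=4 b=271/153 c=-106/51 d=53/153
S(13/2) = 8819/3264

Δ: Δ0=2, Δ1=2, Δ2=-5/2, Δ3=5/2, Δ4=-1
row 1: diag=6, rhs=0; c'=1/3, d'=0
row 2: denom=8−2·1/3=22/3; d'=(-27−2·0)/(22/3)=-81/22
row 3: denom=8−2·3/11=82/11; d'=(30−2·-81/22)/(82/11)=411/82
row 4: denom=8−2·11/41=306/41; d'=(-21−2·411/82)/(306/41)=-212/51
back: M4=-212/51
back: M3=411/82−11/41·-212/51=625/102
back: M2=-81/22−3/11·625/102=-91/17
back: M1=0−1/3·-91/17=91/51
M: M0=0, M1=91/51, M2=-91/17, M3=625/102, M4=-212/51, M5=0
seg 0: a=-2, c=M0/2=0, d=(M1−M0)/(6·1)=91/306, b=Δ0−h0·(2M0+M1)/6=521/306
seg 1: a=0, c=M1/2=91/102, d=(M2−M1)/(6·2)=-91/153, b=Δ1−h1·(2M1+M2)/6=397/153
seg 2: a=4, c=M2/2=-91/34, d=(M3−M2)/(6·2)=1171/1224, b=Δ2−h2·(2M2+M3)/6=-149/153
seg 3: a=-1, c=M3/2=625/204, d=(M4−M3)/(6·2)=-1049/1224, b=Δ3−h3·(2M3+M4)/6=-61/306
seg 4: a=4, c=M4/2=-106/51, d=(M5−M4)/(6·2)=53/153, b=Δ4−h4·(2M4+M5)/6=271/153
t_q=13/2 → seg 3, τ=3/2; S=-1+-61/306·τ+625/204·τ²+-1049/1224·τ³=8819/3264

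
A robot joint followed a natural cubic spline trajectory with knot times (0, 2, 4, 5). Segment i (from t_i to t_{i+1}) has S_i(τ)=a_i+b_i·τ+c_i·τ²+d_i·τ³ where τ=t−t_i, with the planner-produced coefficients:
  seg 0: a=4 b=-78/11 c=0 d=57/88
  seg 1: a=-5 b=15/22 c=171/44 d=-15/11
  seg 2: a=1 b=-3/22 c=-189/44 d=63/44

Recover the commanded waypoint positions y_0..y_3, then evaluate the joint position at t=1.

y_0 = S_0(0) = a_0 = 4
y_1 = S_1(0) = a_1 = -5
y_2 = S_2(0) = a_2 = 1
y_3 = S_2(1) = -2
t_q=1 is in segment 0 (τ=1); S_0(τ)=-215/88

y_0=4 y_1=-5 y_2=1 y_3=-2
S(1) = -215/88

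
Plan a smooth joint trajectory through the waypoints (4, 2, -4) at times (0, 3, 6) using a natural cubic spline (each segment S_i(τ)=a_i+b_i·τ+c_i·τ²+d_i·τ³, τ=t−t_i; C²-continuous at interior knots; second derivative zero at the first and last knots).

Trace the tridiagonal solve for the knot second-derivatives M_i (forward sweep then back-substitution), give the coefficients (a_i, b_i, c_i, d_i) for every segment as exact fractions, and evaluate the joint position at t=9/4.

Δ: Δ0=-2/3, Δ1=-2
row 1: diag=12, rhs=-8; c'=1/4, d'=-2/3
back: M1=-2/3
M: M0=0, M1=-2/3, M2=0
seg 0: a=4, c=M0/2=0, d=(M1−M0)/(6·3)=-1/27, b=Δ0−h0·(2M0+M1)/6=-1/3
seg 1: a=2, c=M1/2=-1/3, d=(M2−M1)/(6·3)=1/27, b=Δ1−h1·(2M1+M2)/6=-4/3
t_q=9/4 → seg 0, τ=9/4; S=4+-1/3·τ+0·τ²+-1/27·τ³=181/64

  seg 0: a=4 b=-1/3 c=0 d=-1/27
  seg 1: a=2 b=-4/3 c=-1/3 d=1/27
S(9/4) = 181/64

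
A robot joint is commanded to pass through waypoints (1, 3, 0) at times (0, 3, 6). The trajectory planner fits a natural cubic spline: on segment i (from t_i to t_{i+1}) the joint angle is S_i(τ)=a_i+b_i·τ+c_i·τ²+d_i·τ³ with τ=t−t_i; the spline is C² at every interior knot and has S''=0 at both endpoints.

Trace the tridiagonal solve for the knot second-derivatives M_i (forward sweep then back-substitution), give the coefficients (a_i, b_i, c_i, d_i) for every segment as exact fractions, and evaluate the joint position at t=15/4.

  seg 0: a=1 b=13/12 c=0 d=-5/108
  seg 1: a=3 b=-1/6 c=-5/12 d=5/108
S(15/4) = 681/256

Δ: Δ0=2/3, Δ1=-1
row 1: diag=12, rhs=-10; c'=1/4, d'=-5/6
back: M1=-5/6
M: M0=0, M1=-5/6, M2=0
seg 0: a=1, c=M0/2=0, d=(M1−M0)/(6·3)=-5/108, b=Δ0−h0·(2M0+M1)/6=13/12
seg 1: a=3, c=M1/2=-5/12, d=(M2−M1)/(6·3)=5/108, b=Δ1−h1·(2M1+M2)/6=-1/6
t_q=15/4 → seg 1, τ=3/4; S=3+-1/6·τ+-5/12·τ²+5/108·τ³=681/256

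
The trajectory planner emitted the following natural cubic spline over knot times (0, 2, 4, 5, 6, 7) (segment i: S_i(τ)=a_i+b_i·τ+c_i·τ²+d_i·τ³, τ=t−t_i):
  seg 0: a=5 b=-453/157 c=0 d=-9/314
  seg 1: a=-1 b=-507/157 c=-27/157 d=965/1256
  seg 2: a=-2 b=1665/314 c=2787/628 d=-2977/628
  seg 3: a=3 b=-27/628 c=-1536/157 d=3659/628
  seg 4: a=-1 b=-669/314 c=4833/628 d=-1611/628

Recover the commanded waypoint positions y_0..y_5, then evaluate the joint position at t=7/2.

y_0=5 y_1=-1 y_2=-2 y_3=3 y_4=-1 y_5=2
S(7/2) = -36553/10048

y_0 = S_0(0) = a_0 = 5
y_1 = S_1(0) = a_1 = -1
y_2 = S_2(0) = a_2 = -2
y_3 = S_3(0) = a_3 = 3
y_4 = S_4(0) = a_4 = -1
y_5 = S_4(1) = 2
t_q=7/2 is in segment 1 (τ=3/2); S_1(τ)=-36553/10048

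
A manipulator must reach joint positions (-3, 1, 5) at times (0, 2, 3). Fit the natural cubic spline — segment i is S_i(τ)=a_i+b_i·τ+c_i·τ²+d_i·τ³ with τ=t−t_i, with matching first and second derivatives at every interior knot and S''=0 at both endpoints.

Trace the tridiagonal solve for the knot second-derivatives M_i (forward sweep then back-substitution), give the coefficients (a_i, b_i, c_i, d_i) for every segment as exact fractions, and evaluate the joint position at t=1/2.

  seg 0: a=-3 b=4/3 c=0 d=1/6
  seg 1: a=1 b=10/3 c=1 d=-1/3
S(1/2) = -37/16

Δ: Δ0=2, Δ1=4
row 1: diag=6, rhs=12; c'=1/6, d'=2
back: M1=2
M: M0=0, M1=2, M2=0
seg 0: a=-3, c=M0/2=0, d=(M1−M0)/(6·2)=1/6, b=Δ0−h0·(2M0+M1)/6=4/3
seg 1: a=1, c=M1/2=1, d=(M2−M1)/(6·1)=-1/3, b=Δ1−h1·(2M1+M2)/6=10/3
t_q=1/2 → seg 0, τ=1/2; S=-3+4/3·τ+0·τ²+1/6·τ³=-37/16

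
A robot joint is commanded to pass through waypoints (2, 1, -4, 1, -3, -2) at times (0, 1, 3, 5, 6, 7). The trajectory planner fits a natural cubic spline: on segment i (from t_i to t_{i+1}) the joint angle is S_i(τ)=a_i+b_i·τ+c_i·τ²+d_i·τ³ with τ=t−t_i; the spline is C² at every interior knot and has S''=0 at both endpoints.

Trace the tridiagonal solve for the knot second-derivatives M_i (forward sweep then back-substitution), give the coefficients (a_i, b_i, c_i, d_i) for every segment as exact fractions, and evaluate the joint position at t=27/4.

Δ: Δ0=-1, Δ1=-5/2, Δ2=5/2, Δ3=-4, Δ4=1
row 1: diag=6, rhs=-9; c'=1/3, d'=-3/2
row 2: denom=8−2·1/3=22/3; d'=(30−2·-3/2)/(22/3)=9/2
row 3: denom=6−2·3/11=60/11; d'=(-39−2·9/2)/(60/11)=-44/5
row 4: denom=4−1·11/60=229/60; d'=(30−1·-44/5)/(229/60)=2328/229
back: M4=2328/229
back: M3=-44/5−11/60·2328/229=-2442/229
back: M2=9/2−3/11·-2442/229=3393/458
back: M1=-3/2−1/3·3393/458=-909/229
M: M0=0, M1=-909/229, M2=3393/458, M3=-2442/229, M4=2328/229, M5=0
seg 0: a=2, c=M0/2=0, d=(M1−M0)/(6·1)=-303/458, b=Δ0−h0·(2M0+M1)/6=-155/458
seg 1: a=1, c=M1/2=-909/458, d=(M2−M1)/(6·2)=1737/1832, b=Δ1−h1·(2M1+M2)/6=-532/229
seg 2: a=-4, c=M2/2=3393/916, d=(M3−M2)/(6·2)=-2759/1832, b=Δ2−h2·(2M2+M3)/6=511/458
seg 3: a=1, c=M3/2=-1221/229, d=(M4−M3)/(6·1)=795/229, b=Δ3−h3·(2M3+M4)/6=-490/229
seg 4: a=-3, c=M4/2=1164/229, d=(M5−M4)/(6·1)=-388/229, b=Δ4−h4·(2M4+M5)/6=-547/229
t_q=27/4 → seg 4, τ=3/4; S=-3+-547/229·τ+1164/229·τ²+-388/229·τ³=-9699/3664

  seg 0: a=2 b=-155/458 c=0 d=-303/458
  seg 1: a=1 b=-532/229 c=-909/458 d=1737/1832
  seg 2: a=-4 b=511/458 c=3393/916 d=-2759/1832
  seg 3: a=1 b=-490/229 c=-1221/229 d=795/229
  seg 4: a=-3 b=-547/229 c=1164/229 d=-388/229
S(27/4) = -9699/3664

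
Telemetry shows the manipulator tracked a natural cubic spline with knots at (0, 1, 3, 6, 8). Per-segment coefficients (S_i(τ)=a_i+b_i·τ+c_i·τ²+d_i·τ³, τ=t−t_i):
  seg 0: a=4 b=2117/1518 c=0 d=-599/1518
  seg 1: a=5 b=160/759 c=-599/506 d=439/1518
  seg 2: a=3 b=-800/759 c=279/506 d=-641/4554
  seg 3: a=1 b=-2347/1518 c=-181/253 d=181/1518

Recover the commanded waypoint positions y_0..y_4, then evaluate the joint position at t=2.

y_0=4 y_1=5 y_2=3 y_3=1 y_4=-4
S(2) = 1092/253

y_0 = S_0(0) = a_0 = 4
y_1 = S_1(0) = a_1 = 5
y_2 = S_2(0) = a_2 = 3
y_3 = S_3(0) = a_3 = 1
y_4 = S_3(2) = -4
t_q=2 is in segment 1 (τ=1); S_1(τ)=1092/253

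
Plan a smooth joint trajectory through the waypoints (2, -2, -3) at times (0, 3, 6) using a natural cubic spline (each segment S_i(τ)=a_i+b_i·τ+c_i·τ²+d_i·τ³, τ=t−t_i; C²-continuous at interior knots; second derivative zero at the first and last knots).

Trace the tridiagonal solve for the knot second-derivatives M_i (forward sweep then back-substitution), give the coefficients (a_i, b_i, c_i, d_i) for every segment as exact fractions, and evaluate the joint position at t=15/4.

Δ: Δ0=-4/3, Δ1=-1/3
row 1: diag=12, rhs=6; c'=1/4, d'=1/2
back: M1=1/2
M: M0=0, M1=1/2, M2=0
seg 0: a=2, c=M0/2=0, d=(M1−M0)/(6·3)=1/36, b=Δ0−h0·(2M0+M1)/6=-19/12
seg 1: a=-2, c=M1/2=1/4, d=(M2−M1)/(6·3)=-1/36, b=Δ1−h1·(2M1+M2)/6=-5/6
t_q=15/4 → seg 1, τ=3/4; S=-2+-5/6·τ+1/4·τ²+-1/36·τ³=-639/256

  seg 0: a=2 b=-19/12 c=0 d=1/36
  seg 1: a=-2 b=-5/6 c=1/4 d=-1/36
S(15/4) = -639/256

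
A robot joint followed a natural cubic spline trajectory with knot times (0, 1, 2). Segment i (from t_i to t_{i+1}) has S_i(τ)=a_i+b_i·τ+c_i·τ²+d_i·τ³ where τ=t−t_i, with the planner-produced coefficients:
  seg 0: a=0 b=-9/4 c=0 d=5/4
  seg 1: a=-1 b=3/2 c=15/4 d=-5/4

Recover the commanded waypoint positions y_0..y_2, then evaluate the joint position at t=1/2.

y_0 = S_0(0) = a_0 = 0
y_1 = S_1(0) = a_1 = -1
y_2 = S_1(1) = 3
t_q=1/2 is in segment 0 (τ=1/2); S_0(τ)=-31/32

y_0=0 y_1=-1 y_2=3
S(1/2) = -31/32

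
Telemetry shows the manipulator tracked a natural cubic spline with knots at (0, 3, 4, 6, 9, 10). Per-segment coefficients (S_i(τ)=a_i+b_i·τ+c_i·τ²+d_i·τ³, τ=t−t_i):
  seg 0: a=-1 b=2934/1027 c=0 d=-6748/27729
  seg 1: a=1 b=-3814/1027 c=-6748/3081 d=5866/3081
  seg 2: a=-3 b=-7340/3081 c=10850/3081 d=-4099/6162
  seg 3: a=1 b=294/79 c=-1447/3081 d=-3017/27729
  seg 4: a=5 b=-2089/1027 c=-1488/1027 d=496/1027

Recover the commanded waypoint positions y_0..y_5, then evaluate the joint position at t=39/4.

y_0 = S_0(0) = a_0 = -1
y_1 = S_1(0) = a_1 = 1
y_2 = S_2(0) = a_2 = -3
y_3 = S_3(0) = a_3 = 1
y_4 = S_4(0) = a_4 = 5
y_5 = S_4(1) = 2
t_q=39/4 is in segment 4 (τ=3/4); S_4(τ)=5881/2054

y_0=-1 y_1=1 y_2=-3 y_3=1 y_4=5 y_5=2
S(39/4) = 5881/2054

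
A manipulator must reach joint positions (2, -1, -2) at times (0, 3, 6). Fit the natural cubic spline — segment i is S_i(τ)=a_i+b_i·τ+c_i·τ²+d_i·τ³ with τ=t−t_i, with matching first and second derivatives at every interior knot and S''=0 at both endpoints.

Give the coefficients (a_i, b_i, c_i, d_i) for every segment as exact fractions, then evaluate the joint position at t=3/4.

Δ: Δ0=-1, Δ1=-1/3
row 1: diag=12, rhs=4; c'=1/4, d'=1/3
back: M1=1/3
M: M0=0, M1=1/3, M2=0
seg 0: a=2, c=M0/2=0, d=(M1−M0)/(6·3)=1/54, b=Δ0−h0·(2M0+M1)/6=-7/6
seg 1: a=-1, c=M1/2=1/6, d=(M2−M1)/(6·3)=-1/54, b=Δ1−h1·(2M1+M2)/6=-2/3
t_q=3/4 → seg 0, τ=3/4; S=2+-7/6·τ+0·τ²+1/54·τ³=145/128

  seg 0: a=2 b=-7/6 c=0 d=1/54
  seg 1: a=-1 b=-2/3 c=1/6 d=-1/54
S(3/4) = 145/128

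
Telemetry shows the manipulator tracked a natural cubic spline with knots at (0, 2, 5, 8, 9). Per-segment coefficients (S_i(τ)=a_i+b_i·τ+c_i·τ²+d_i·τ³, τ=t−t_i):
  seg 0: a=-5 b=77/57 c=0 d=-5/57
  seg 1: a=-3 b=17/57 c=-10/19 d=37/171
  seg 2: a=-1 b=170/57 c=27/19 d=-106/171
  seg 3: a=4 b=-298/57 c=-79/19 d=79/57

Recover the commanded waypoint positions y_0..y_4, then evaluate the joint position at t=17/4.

y_0=-5 y_1=-3 y_2=-1 y_3=4 y_4=-4
S(17/4) = -3075/1216

y_0 = S_0(0) = a_0 = -5
y_1 = S_1(0) = a_1 = -3
y_2 = S_2(0) = a_2 = -1
y_3 = S_3(0) = a_3 = 4
y_4 = S_3(1) = -4
t_q=17/4 is in segment 1 (τ=9/4); S_1(τ)=-3075/1216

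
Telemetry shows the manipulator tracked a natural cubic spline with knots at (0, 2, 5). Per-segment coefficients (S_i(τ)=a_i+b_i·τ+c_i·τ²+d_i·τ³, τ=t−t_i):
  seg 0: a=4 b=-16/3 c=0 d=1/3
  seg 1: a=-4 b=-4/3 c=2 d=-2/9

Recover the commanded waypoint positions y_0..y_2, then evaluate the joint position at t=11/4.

y_0 = S_0(0) = a_0 = 4
y_1 = S_1(0) = a_1 = -4
y_2 = S_1(3) = 4
t_q=11/4 is in segment 1 (τ=3/4); S_1(τ)=-127/32

y_0=4 y_1=-4 y_2=4
S(11/4) = -127/32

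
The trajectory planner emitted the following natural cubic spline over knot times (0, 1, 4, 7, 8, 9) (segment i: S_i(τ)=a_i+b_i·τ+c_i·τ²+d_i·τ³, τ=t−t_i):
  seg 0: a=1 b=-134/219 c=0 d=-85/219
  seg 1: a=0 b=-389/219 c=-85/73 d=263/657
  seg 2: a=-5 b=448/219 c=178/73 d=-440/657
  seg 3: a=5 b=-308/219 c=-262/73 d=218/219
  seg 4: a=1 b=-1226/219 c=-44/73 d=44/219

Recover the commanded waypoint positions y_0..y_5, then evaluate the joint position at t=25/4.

y_0 = S_0(0) = a_0 = 1
y_1 = S_1(0) = a_1 = 0
y_2 = S_2(0) = a_2 = -5
y_3 = S_3(0) = a_3 = 5
y_4 = S_4(0) = a_4 = 1
y_5 = S_4(1) = -5
t_q=25/4 is in segment 2 (τ=9/4); S_2(τ)=1261/292

y_0=1 y_1=0 y_2=-5 y_3=5 y_4=1 y_5=-5
S(25/4) = 1261/292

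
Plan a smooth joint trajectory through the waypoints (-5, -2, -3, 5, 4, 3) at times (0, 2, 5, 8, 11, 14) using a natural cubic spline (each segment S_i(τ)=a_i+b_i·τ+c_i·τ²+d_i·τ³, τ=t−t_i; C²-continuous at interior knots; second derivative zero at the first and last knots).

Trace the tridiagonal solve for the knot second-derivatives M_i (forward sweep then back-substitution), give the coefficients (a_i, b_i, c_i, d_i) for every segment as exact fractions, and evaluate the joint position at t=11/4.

  seg 0: a=-5 b=6551/3090 c=0 d=-479/3090
  seg 1: a=-2 b=803/3090 c=-479/515 d=2263/9270
  seg 2: a=-3 b=1963/1545 c=261/206 d=-2477/9270
  seg 3: a=5 b=5123/3090 c=-586/515 d=293/1854
  seg 4: a=4 b=-1394/1545 c=293/1030 d=-293/9270
S(11/4) = -146691/65920

Δ: Δ0=3/2, Δ1=-1/3, Δ2=8/3, Δ3=-1/3, Δ4=-1/3
row 1: diag=10, rhs=-11; c'=3/10, d'=-11/10
row 2: denom=12−3·3/10=111/10; d'=(18−3·-11/10)/(111/10)=71/37
row 3: denom=12−3·10/37=414/37; d'=(-18−3·71/37)/(414/37)=-293/138
row 4: denom=12−3·37/138=515/46; d'=(0−3·-293/138)/(515/46)=293/515
back: M4=293/515
back: M3=-293/138−37/138·293/515=-1172/515
back: M2=71/37−10/37·-1172/515=261/103
back: M1=-11/10−3/10·261/103=-958/515
M: M0=0, M1=-958/515, M2=261/103, M3=-1172/515, M4=293/515, M5=0
seg 0: a=-5, c=M0/2=0, d=(M1−M0)/(6·2)=-479/3090, b=Δ0−h0·(2M0+M1)/6=6551/3090
seg 1: a=-2, c=M1/2=-479/515, d=(M2−M1)/(6·3)=2263/9270, b=Δ1−h1·(2M1+M2)/6=803/3090
seg 2: a=-3, c=M2/2=261/206, d=(M3−M2)/(6·3)=-2477/9270, b=Δ2−h2·(2M2+M3)/6=1963/1545
seg 3: a=5, c=M3/2=-586/515, d=(M4−M3)/(6·3)=293/1854, b=Δ3−h3·(2M3+M4)/6=5123/3090
seg 4: a=4, c=M4/2=293/1030, d=(M5−M4)/(6·3)=-293/9270, b=Δ4−h4·(2M4+M5)/6=-1394/1545
t_q=11/4 → seg 1, τ=3/4; S=-2+803/3090·τ+-479/515·τ²+2263/9270·τ³=-146691/65920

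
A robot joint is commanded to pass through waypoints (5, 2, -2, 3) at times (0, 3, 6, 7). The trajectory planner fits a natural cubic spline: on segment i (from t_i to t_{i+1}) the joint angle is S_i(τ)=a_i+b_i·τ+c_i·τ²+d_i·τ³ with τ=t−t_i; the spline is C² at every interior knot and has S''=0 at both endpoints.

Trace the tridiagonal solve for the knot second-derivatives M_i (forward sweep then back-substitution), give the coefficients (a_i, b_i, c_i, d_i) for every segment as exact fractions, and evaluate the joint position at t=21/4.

  seg 0: a=5 b=-22/87 c=0 d=-65/783
  seg 1: a=2 b=-217/87 c=-65/87 d=296/783
  seg 2: a=-2 b=281/87 c=77/29 d=-77/87
S(21/4) = -1433/464

Δ: Δ0=-1, Δ1=-4/3, Δ2=5
row 1: diag=12, rhs=-2; c'=1/4, d'=-1/6
row 2: denom=8−3·1/4=29/4; d'=(38−3·-1/6)/(29/4)=154/29
back: M2=154/29
back: M1=-1/6−1/4·154/29=-130/87
M: M0=0, M1=-130/87, M2=154/29, M3=0
seg 0: a=5, c=M0/2=0, d=(M1−M0)/(6·3)=-65/783, b=Δ0−h0·(2M0+M1)/6=-22/87
seg 1: a=2, c=M1/2=-65/87, d=(M2−M1)/(6·3)=296/783, b=Δ1−h1·(2M1+M2)/6=-217/87
seg 2: a=-2, c=M2/2=77/29, d=(M3−M2)/(6·1)=-77/87, b=Δ2−h2·(2M2+M3)/6=281/87
t_q=21/4 → seg 1, τ=9/4; S=2+-217/87·τ+-65/87·τ²+296/783·τ³=-1433/464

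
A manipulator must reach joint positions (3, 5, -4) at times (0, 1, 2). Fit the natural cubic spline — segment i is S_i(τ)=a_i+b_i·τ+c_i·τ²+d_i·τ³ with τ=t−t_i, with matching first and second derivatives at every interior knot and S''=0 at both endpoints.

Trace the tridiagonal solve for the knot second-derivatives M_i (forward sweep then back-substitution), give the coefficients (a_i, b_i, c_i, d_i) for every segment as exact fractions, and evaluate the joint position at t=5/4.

  seg 0: a=3 b=19/4 c=0 d=-11/4
  seg 1: a=5 b=-7/2 c=-33/4 d=11/4
S(5/4) = 935/256

Δ: Δ0=2, Δ1=-9
row 1: diag=4, rhs=-66; c'=1/4, d'=-33/2
back: M1=-33/2
M: M0=0, M1=-33/2, M2=0
seg 0: a=3, c=M0/2=0, d=(M1−M0)/(6·1)=-11/4, b=Δ0−h0·(2M0+M1)/6=19/4
seg 1: a=5, c=M1/2=-33/4, d=(M2−M1)/(6·1)=11/4, b=Δ1−h1·(2M1+M2)/6=-7/2
t_q=5/4 → seg 1, τ=1/4; S=5+-7/2·τ+-33/4·τ²+11/4·τ³=935/256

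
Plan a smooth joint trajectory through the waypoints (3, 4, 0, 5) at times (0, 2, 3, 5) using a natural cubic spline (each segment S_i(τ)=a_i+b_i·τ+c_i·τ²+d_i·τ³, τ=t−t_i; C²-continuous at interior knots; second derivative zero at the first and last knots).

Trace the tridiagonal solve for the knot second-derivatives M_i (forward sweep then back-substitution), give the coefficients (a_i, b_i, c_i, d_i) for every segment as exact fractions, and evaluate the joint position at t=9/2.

Δ: Δ0=1/2, Δ1=-4, Δ2=5/2
row 1: diag=6, rhs=-27; c'=1/6, d'=-9/2
row 2: denom=6−1·1/6=35/6; d'=(39−1·-9/2)/(35/6)=261/35
back: M2=261/35
back: M1=-9/2−1/6·261/35=-201/35
M: M0=0, M1=-201/35, M2=261/35, M3=0
seg 0: a=3, c=M0/2=0, d=(M1−M0)/(6·2)=-67/140, b=Δ0−h0·(2M0+M1)/6=169/70
seg 1: a=4, c=M1/2=-201/70, d=(M2−M1)/(6·1)=11/5, b=Δ1−h1·(2M1+M2)/6=-233/70
seg 2: a=0, c=M2/2=261/70, d=(M3−M2)/(6·2)=-87/140, b=Δ2−h2·(2M2+M3)/6=-173/70
t_q=9/2 → seg 2, τ=3/2; S=0+-173/70·τ+261/70·τ²+-87/140·τ³=579/224

  seg 0: a=3 b=169/70 c=0 d=-67/140
  seg 1: a=4 b=-233/70 c=-201/70 d=11/5
  seg 2: a=0 b=-173/70 c=261/70 d=-87/140
S(9/2) = 579/224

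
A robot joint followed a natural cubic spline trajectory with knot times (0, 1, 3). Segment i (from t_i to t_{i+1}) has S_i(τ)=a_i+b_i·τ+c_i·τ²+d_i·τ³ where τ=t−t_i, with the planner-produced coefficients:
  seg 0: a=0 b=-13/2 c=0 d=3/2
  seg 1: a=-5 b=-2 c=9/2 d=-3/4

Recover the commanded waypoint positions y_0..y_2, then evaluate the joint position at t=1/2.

y_0 = S_0(0) = a_0 = 0
y_1 = S_1(0) = a_1 = -5
y_2 = S_1(2) = 3
t_q=1/2 is in segment 0 (τ=1/2); S_0(τ)=-49/16

y_0=0 y_1=-5 y_2=3
S(1/2) = -49/16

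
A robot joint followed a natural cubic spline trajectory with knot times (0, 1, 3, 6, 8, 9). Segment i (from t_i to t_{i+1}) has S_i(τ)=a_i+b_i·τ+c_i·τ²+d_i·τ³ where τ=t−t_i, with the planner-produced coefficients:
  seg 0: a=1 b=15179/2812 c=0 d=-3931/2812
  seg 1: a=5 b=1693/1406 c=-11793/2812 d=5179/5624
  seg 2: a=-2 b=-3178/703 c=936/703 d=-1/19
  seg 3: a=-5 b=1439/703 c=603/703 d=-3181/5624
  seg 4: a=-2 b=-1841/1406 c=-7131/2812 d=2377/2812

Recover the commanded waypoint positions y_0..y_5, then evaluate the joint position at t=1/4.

y_0=1 y_1=5 y_2=-2 y_3=-5 y_4=-2 y_5=-5
S(1/4) = 418901/179968

y_0 = S_0(0) = a_0 = 1
y_1 = S_1(0) = a_1 = 5
y_2 = S_2(0) = a_2 = -2
y_3 = S_3(0) = a_3 = -5
y_4 = S_4(0) = a_4 = -2
y_5 = S_4(1) = -5
t_q=1/4 is in segment 0 (τ=1/4); S_0(τ)=418901/179968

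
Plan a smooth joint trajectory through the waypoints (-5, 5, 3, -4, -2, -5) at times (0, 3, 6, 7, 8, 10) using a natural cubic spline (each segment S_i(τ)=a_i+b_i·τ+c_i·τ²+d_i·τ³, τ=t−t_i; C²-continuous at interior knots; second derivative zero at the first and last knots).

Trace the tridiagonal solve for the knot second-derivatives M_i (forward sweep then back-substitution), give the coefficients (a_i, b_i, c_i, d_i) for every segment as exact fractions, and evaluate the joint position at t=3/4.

Δ: Δ0=10/3, Δ1=-2/3, Δ2=-7, Δ3=2, Δ4=-3/2
row 1: diag=12, rhs=-24; c'=1/4, d'=-2
row 2: denom=8−3·1/4=29/4; d'=(-38−3·-2)/(29/4)=-128/29
row 3: denom=4−1·4/29=112/29; d'=(54−1·-128/29)/(112/29)=121/8
row 4: denom=6−1·29/112=643/112; d'=(-21−1·121/8)/(643/112)=-4046/643
back: M4=-4046/643
back: M3=121/8−29/112·-4046/643=10773/643
back: M2=-128/29−4/29·10773/643=-4324/643
back: M1=-2−1/4·-4324/643=-205/643
M: M0=0, M1=-205/643, M2=-4324/643, M3=10773/643, M4=-4046/643, M5=0
seg 0: a=-5, c=M0/2=0, d=(M1−M0)/(6·3)=-205/11574, b=Δ0−h0·(2M0+M1)/6=13475/3858
seg 1: a=5, c=M1/2=-205/1286, d=(M2−M1)/(6·3)=-1373/3858, b=Δ1−h1·(2M1+M2)/6=5815/1929
seg 2: a=3, c=M2/2=-2162/643, d=(M3−M2)/(6·1)=15097/3858, b=Δ2−h2·(2M2+M3)/6=-29131/3858
seg 3: a=-4, c=M3/2=10773/1286, d=(M4−M3)/(6·1)=-14819/3858, b=Δ3−h3·(2M3+M4)/6=-4892/1929
seg 4: a=-2, c=M4/2=-2023/643, d=(M5−M4)/(6·2)=2023/3858, b=Δ4−h4·(2M4+M5)/6=10397/3858
t_q=3/4 → seg 0, τ=3/4; S=-5+13475/3858·τ+0·τ²+-205/11574·τ³=-196535/82304

  seg 0: a=-5 b=13475/3858 c=0 d=-205/11574
  seg 1: a=5 b=5815/1929 c=-205/1286 d=-1373/3858
  seg 2: a=3 b=-29131/3858 c=-2162/643 d=15097/3858
  seg 3: a=-4 b=-4892/1929 c=10773/1286 d=-14819/3858
  seg 4: a=-2 b=10397/3858 c=-2023/643 d=2023/3858
S(3/4) = -196535/82304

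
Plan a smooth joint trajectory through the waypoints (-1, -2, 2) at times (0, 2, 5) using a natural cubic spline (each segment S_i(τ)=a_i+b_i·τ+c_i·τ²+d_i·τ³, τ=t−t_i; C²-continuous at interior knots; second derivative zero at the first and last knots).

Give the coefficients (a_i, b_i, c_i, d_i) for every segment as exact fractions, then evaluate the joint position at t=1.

Δ: Δ0=-1/2, Δ1=4/3
row 1: diag=10, rhs=11; c'=3/10, d'=11/10
back: M1=11/10
M: M0=0, M1=11/10, M2=0
seg 0: a=-1, c=M0/2=0, d=(M1−M0)/(6·2)=11/120, b=Δ0−h0·(2M0+M1)/6=-13/15
seg 1: a=-2, c=M1/2=11/20, d=(M2−M1)/(6·3)=-11/180, b=Δ1−h1·(2M1+M2)/6=7/30
t_q=1 → seg 0, τ=1; S=-1+-13/15·τ+0·τ²+11/120·τ³=-71/40

  seg 0: a=-1 b=-13/15 c=0 d=11/120
  seg 1: a=-2 b=7/30 c=11/20 d=-11/180
S(1) = -71/40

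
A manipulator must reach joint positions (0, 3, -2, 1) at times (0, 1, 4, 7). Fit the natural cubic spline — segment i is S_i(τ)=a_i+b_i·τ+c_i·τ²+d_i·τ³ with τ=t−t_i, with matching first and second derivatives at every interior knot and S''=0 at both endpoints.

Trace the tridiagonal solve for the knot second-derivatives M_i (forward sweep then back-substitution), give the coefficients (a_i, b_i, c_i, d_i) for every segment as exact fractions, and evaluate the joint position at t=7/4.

  seg 0: a=0 b=325/87 c=0 d=-64/87
  seg 1: a=3 b=133/87 c=-64/29 d=298/783
  seg 2: a=-2 b=-125/87 c=106/87 d=-106/783
S(7/4) = 2845/928

Δ: Δ0=3, Δ1=-5/3, Δ2=1
row 1: diag=8, rhs=-28; c'=3/8, d'=-7/2
row 2: denom=12−3·3/8=87/8; d'=(16−3·-7/2)/(87/8)=212/87
back: M2=212/87
back: M1=-7/2−3/8·212/87=-128/29
M: M0=0, M1=-128/29, M2=212/87, M3=0
seg 0: a=0, c=M0/2=0, d=(M1−M0)/(6·1)=-64/87, b=Δ0−h0·(2M0+M1)/6=325/87
seg 1: a=3, c=M1/2=-64/29, d=(M2−M1)/(6·3)=298/783, b=Δ1−h1·(2M1+M2)/6=133/87
seg 2: a=-2, c=M2/2=106/87, d=(M3−M2)/(6·3)=-106/783, b=Δ2−h2·(2M2+M3)/6=-125/87
t_q=7/4 → seg 1, τ=3/4; S=3+133/87·τ+-64/29·τ²+298/783·τ³=2845/928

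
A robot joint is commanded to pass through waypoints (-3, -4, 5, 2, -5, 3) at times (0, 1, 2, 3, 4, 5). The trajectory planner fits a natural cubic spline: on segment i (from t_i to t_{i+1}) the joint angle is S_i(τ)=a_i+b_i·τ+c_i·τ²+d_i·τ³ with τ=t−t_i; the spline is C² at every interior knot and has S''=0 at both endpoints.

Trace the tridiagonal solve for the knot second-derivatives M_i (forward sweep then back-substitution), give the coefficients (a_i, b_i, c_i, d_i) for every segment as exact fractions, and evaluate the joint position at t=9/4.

  seg 0: a=-3 b=-918/209 c=0 d=709/209
  seg 1: a=-4 b=1209/209 c=2127/209 d=-1455/209
  seg 2: a=5 b=1098/209 c=-2238/209 d=27/11
  seg 3: a=2 b=-1839/209 c=-699/209 d=1075/209
  seg 4: a=-5 b=-12/209 c=2526/209 d=-842/209
S(9/4) = 76009/13376

Δ: Δ0=-1, Δ1=9, Δ2=-3, Δ3=-7, Δ4=8
row 1: diag=4, rhs=60; c'=1/4, d'=15
row 2: denom=4−1·1/4=15/4; d'=(-72−1·15)/(15/4)=-116/5
row 3: denom=4−1·4/15=56/15; d'=(-24−1·-116/5)/(56/15)=-3/14
row 4: denom=4−1·15/56=209/56; d'=(90−1·-3/14)/(209/56)=5052/209
back: M4=5052/209
back: M3=-3/14−15/56·5052/209=-1398/209
back: M2=-116/5−4/15·-1398/209=-4476/209
back: M1=15−1/4·-4476/209=4254/209
M: M0=0, M1=4254/209, M2=-4476/209, M3=-1398/209, M4=5052/209, M5=0
seg 0: a=-3, c=M0/2=0, d=(M1−M0)/(6·1)=709/209, b=Δ0−h0·(2M0+M1)/6=-918/209
seg 1: a=-4, c=M1/2=2127/209, d=(M2−M1)/(6·1)=-1455/209, b=Δ1−h1·(2M1+M2)/6=1209/209
seg 2: a=5, c=M2/2=-2238/209, d=(M3−M2)/(6·1)=27/11, b=Δ2−h2·(2M2+M3)/6=1098/209
seg 3: a=2, c=M3/2=-699/209, d=(M4−M3)/(6·1)=1075/209, b=Δ3−h3·(2M3+M4)/6=-1839/209
seg 4: a=-5, c=M4/2=2526/209, d=(M5−M4)/(6·1)=-842/209, b=Δ4−h4·(2M4+M5)/6=-12/209
t_q=9/4 → seg 2, τ=1/4; S=5+1098/209·τ+-2238/209·τ²+27/11·τ³=76009/13376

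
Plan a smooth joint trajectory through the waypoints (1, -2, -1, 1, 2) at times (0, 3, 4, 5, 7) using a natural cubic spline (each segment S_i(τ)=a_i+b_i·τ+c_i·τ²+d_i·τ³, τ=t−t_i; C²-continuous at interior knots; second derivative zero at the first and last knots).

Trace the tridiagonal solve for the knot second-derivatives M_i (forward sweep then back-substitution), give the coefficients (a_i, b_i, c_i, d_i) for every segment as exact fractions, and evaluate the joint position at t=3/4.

  seg 0: a=1 b=-587/356 c=0 d=77/1068
  seg 1: a=-2 b=53/178 c=231/356 d=19/356
  seg 2: a=-1 b=625/356 c=72/89 d=-201/356
  seg 3: a=1 b=299/178 c=-315/356 d=105/712
S(3/4) = -4699/22784

Δ: Δ0=-1, Δ1=1, Δ2=2, Δ3=1/2
row 1: diag=8, rhs=12; c'=1/8, d'=3/2
row 2: denom=4−1·1/8=31/8; d'=(6−1·3/2)/(31/8)=36/31
row 3: denom=6−1·8/31=178/31; d'=(-9−1·36/31)/(178/31)=-315/178
back: M3=-315/178
back: M2=36/31−8/31·-315/178=144/89
back: M1=3/2−1/8·144/89=231/178
M: M0=0, M1=231/178, M2=144/89, M3=-315/178, M4=0
seg 0: a=1, c=M0/2=0, d=(M1−M0)/(6·3)=77/1068, b=Δ0−h0·(2M0+M1)/6=-587/356
seg 1: a=-2, c=M1/2=231/356, d=(M2−M1)/(6·1)=19/356, b=Δ1−h1·(2M1+M2)/6=53/178
seg 2: a=-1, c=M2/2=72/89, d=(M3−M2)/(6·1)=-201/356, b=Δ2−h2·(2M2+M3)/6=625/356
seg 3: a=1, c=M3/2=-315/356, d=(M4−M3)/(6·2)=105/712, b=Δ3−h3·(2M3+M4)/6=299/178
t_q=3/4 → seg 0, τ=3/4; S=1+-587/356·τ+0·τ²+77/1068·τ³=-4699/22784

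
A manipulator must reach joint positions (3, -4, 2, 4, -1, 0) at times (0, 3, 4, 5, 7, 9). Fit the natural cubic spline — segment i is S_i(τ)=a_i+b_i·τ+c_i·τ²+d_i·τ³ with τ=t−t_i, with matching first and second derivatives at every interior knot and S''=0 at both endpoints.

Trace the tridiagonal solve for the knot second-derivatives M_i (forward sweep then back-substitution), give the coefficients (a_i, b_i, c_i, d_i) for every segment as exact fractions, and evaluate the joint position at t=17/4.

  seg 0: a=3 b=-881/150 c=0 d=59/150
  seg 1: a=-4 b=356/75 c=177/50 d=-343/150
  seg 2: a=2 b=149/30 c=-83/25 d=53/150
  seg 3: a=4 b=-46/75 c=-113/50 d=79/120
  seg 4: a=-1 b=-263/150 c=169/100 d=-169/600
S(17/4) = 9727/3200

Δ: Δ0=-7/3, Δ1=6, Δ2=2, Δ3=-5/2, Δ4=1/2
row 1: diag=8, rhs=50; c'=1/8, d'=25/4
row 2: denom=4−1·1/8=31/8; d'=(-24−1·25/4)/(31/8)=-242/31
row 3: denom=6−1·8/31=178/31; d'=(-27−1·-242/31)/(178/31)=-595/178
row 4: denom=8−2·31/89=650/89; d'=(18−2·-595/178)/(650/89)=169/50
back: M4=169/50
back: M3=-595/178−31/89·169/50=-113/25
back: M2=-242/31−8/31·-113/25=-166/25
back: M1=25/4−1/8·-166/25=177/25
M: M0=0, M1=177/25, M2=-166/25, M3=-113/25, M4=169/50, M5=0
seg 0: a=3, c=M0/2=0, d=(M1−M0)/(6·3)=59/150, b=Δ0−h0·(2M0+M1)/6=-881/150
seg 1: a=-4, c=M1/2=177/50, d=(M2−M1)/(6·1)=-343/150, b=Δ1−h1·(2M1+M2)/6=356/75
seg 2: a=2, c=M2/2=-83/25, d=(M3−M2)/(6·1)=53/150, b=Δ2−h2·(2M2+M3)/6=149/30
seg 3: a=4, c=M3/2=-113/50, d=(M4−M3)/(6·2)=79/120, b=Δ3−h3·(2M3+M4)/6=-46/75
seg 4: a=-1, c=M4/2=169/100, d=(M5−M4)/(6·2)=-169/600, b=Δ4−h4·(2M4+M5)/6=-263/150
t_q=17/4 → seg 2, τ=1/4; S=2+149/30·τ+-83/25·τ²+53/150·τ³=9727/3200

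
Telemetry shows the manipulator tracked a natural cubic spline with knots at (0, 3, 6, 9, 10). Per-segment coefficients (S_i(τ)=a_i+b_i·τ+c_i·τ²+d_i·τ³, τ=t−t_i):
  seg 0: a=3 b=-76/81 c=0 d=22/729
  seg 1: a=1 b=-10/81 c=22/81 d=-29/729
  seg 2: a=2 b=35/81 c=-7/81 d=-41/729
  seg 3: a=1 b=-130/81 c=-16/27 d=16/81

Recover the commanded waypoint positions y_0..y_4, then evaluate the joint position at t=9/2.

y_0=3 y_1=1 y_2=2 y_3=1 y_4=-1
S(9/2) = 31/24

y_0 = S_0(0) = a_0 = 3
y_1 = S_1(0) = a_1 = 1
y_2 = S_2(0) = a_2 = 2
y_3 = S_3(0) = a_3 = 1
y_4 = S_3(1) = -1
t_q=9/2 is in segment 1 (τ=3/2); S_1(τ)=31/24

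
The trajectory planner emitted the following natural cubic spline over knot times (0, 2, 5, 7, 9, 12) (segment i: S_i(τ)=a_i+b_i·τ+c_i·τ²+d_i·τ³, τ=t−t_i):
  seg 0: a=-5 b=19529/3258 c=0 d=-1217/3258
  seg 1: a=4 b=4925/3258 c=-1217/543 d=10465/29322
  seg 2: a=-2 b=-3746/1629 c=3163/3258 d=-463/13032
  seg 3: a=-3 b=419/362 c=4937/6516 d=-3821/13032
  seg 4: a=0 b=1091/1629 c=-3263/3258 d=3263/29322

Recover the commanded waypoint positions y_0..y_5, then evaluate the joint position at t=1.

y_0 = S_0(0) = a_0 = -5
y_1 = S_1(0) = a_1 = 4
y_2 = S_2(0) = a_2 = -2
y_3 = S_3(0) = a_3 = -3
y_4 = S_4(0) = a_4 = 0
y_5 = S_4(3) = -4
t_q=1 is in segment 0 (τ=1); S_0(τ)=337/543

y_0=-5 y_1=4 y_2=-2 y_3=-3 y_4=0 y_5=-4
S(1) = 337/543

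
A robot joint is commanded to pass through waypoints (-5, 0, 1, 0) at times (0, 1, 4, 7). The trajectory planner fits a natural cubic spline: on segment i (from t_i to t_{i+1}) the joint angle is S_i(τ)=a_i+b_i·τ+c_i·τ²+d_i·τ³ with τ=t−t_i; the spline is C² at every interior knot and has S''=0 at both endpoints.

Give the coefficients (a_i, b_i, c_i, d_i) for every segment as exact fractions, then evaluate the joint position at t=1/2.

  seg 0: a=-5 b=163/29 c=0 d=-18/29
  seg 1: a=0 b=109/29 c=-54/29 d=188/783
  seg 2: a=1 b=-27/29 c=26/87 d=-26/783
S(1/2) = -263/116

Δ: Δ0=5, Δ1=1/3, Δ2=-1/3
row 1: diag=8, rhs=-28; c'=3/8, d'=-7/2
row 2: denom=12−3·3/8=87/8; d'=(-4−3·-7/2)/(87/8)=52/87
back: M2=52/87
back: M1=-7/2−3/8·52/87=-108/29
M: M0=0, M1=-108/29, M2=52/87, M3=0
seg 0: a=-5, c=M0/2=0, d=(M1−M0)/(6·1)=-18/29, b=Δ0−h0·(2M0+M1)/6=163/29
seg 1: a=0, c=M1/2=-54/29, d=(M2−M1)/(6·3)=188/783, b=Δ1−h1·(2M1+M2)/6=109/29
seg 2: a=1, c=M2/2=26/87, d=(M3−M2)/(6·3)=-26/783, b=Δ2−h2·(2M2+M3)/6=-27/29
t_q=1/2 → seg 0, τ=1/2; S=-5+163/29·τ+0·τ²+-18/29·τ³=-263/116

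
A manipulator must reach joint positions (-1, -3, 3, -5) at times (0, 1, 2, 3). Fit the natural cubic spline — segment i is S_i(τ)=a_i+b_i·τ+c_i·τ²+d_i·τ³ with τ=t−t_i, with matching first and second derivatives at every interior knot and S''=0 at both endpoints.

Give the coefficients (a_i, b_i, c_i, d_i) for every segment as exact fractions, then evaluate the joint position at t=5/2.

Δ: Δ0=-2, Δ1=6, Δ2=-8
row 1: diag=4, rhs=48; c'=1/4, d'=12
row 2: denom=4−1·1/4=15/4; d'=(-84−1·12)/(15/4)=-128/5
back: M2=-128/5
back: M1=12−1/4·-128/5=92/5
M: M0=0, M1=92/5, M2=-128/5, M3=0
seg 0: a=-1, c=M0/2=0, d=(M1−M0)/(6·1)=46/15, b=Δ0−h0·(2M0+M1)/6=-76/15
seg 1: a=-3, c=M1/2=46/5, d=(M2−M1)/(6·1)=-22/3, b=Δ1−h1·(2M1+M2)/6=62/15
seg 2: a=3, c=M2/2=-64/5, d=(M3−M2)/(6·1)=64/15, b=Δ2−h2·(2M2+M3)/6=8/15
t_q=5/2 → seg 2, τ=1/2; S=3+8/15·τ+-64/5·τ²+64/15·τ³=3/5

  seg 0: a=-1 b=-76/15 c=0 d=46/15
  seg 1: a=-3 b=62/15 c=46/5 d=-22/3
  seg 2: a=3 b=8/15 c=-64/5 d=64/15
S(5/2) = 3/5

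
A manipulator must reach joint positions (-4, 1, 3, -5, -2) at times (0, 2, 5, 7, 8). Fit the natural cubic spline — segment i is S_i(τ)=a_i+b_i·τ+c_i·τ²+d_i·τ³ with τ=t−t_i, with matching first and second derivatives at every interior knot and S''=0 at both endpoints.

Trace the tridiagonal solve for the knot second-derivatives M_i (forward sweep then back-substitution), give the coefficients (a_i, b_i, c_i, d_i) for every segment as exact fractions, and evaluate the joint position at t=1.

Δ: Δ0=5/2, Δ1=2/3, Δ2=-4, Δ3=3
row 1: diag=10, rhs=-11; c'=3/10, d'=-11/10
row 2: denom=10−3·3/10=91/10; d'=(-28−3·-11/10)/(91/10)=-19/7
row 3: denom=6−2·20/91=506/91; d'=(42−2·-19/7)/(506/91)=2158/253
back: M3=2158/253
back: M2=-19/7−20/91·2158/253=-1161/253
back: M1=-11/10−3/10·-1161/253=70/253
M: M0=0, M1=70/253, M2=-1161/253, M3=2158/253, M4=0
seg 0: a=-4, c=M0/2=0, d=(M1−M0)/(6·2)=35/1518, b=Δ0−h0·(2M0+M1)/6=3655/1518
seg 1: a=1, c=M1/2=35/253, d=(M2−M1)/(6·3)=-1231/4554, b=Δ1−h1·(2M1+M2)/6=4075/1518
seg 2: a=3, c=M2/2=-1161/506, d=(M3−M2)/(6·2)=3319/3036, b=Δ2−h2·(2M2+M3)/6=-2872/759
seg 3: a=-5, c=M3/2=1079/253, d=(M4−M3)/(6·1)=-1079/759, b=Δ3−h3·(2M3+M4)/6=119/759
t_q=1 → seg 0, τ=1; S=-4+3655/1518·τ+0·τ²+35/1518·τ³=-397/253

  seg 0: a=-4 b=3655/1518 c=0 d=35/1518
  seg 1: a=1 b=4075/1518 c=35/253 d=-1231/4554
  seg 2: a=3 b=-2872/759 c=-1161/506 d=3319/3036
  seg 3: a=-5 b=119/759 c=1079/253 d=-1079/759
S(1) = -397/253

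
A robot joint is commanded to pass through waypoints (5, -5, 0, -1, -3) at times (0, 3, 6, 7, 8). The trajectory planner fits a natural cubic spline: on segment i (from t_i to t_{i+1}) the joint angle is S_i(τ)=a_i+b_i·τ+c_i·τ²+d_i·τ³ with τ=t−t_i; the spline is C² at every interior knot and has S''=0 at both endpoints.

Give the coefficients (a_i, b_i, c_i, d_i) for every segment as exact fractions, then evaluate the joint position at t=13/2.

  seg 0: a=5 b=-209/42 c=0 d=23/126
  seg 1: a=-5 b=-1/21 c=23/14 d=-5/14
  seg 2: a=0 b=1/6 c=-11/7 d=17/42
  seg 3: a=-1 b=-37/21 c=-5/14 d=5/42
S(13/2) = -29/112

Δ: Δ0=-10/3, Δ1=5/3, Δ2=-1, Δ3=-2
row 1: diag=12, rhs=30; c'=1/4, d'=5/2
row 2: denom=8−3·1/4=29/4; d'=(-16−3·5/2)/(29/4)=-94/29
row 3: denom=4−1·4/29=112/29; d'=(-6−1·-94/29)/(112/29)=-5/7
back: M3=-5/7
back: M2=-94/29−4/29·-5/7=-22/7
back: M1=5/2−1/4·-22/7=23/7
M: M0=0, M1=23/7, M2=-22/7, M3=-5/7, M4=0
seg 0: a=5, c=M0/2=0, d=(M1−M0)/(6·3)=23/126, b=Δ0−h0·(2M0+M1)/6=-209/42
seg 1: a=-5, c=M1/2=23/14, d=(M2−M1)/(6·3)=-5/14, b=Δ1−h1·(2M1+M2)/6=-1/21
seg 2: a=0, c=M2/2=-11/7, d=(M3−M2)/(6·1)=17/42, b=Δ2−h2·(2M2+M3)/6=1/6
seg 3: a=-1, c=M3/2=-5/14, d=(M4−M3)/(6·1)=5/42, b=Δ3−h3·(2M3+M4)/6=-37/21
t_q=13/2 → seg 2, τ=1/2; S=0+1/6·τ+-11/7·τ²+17/42·τ³=-29/112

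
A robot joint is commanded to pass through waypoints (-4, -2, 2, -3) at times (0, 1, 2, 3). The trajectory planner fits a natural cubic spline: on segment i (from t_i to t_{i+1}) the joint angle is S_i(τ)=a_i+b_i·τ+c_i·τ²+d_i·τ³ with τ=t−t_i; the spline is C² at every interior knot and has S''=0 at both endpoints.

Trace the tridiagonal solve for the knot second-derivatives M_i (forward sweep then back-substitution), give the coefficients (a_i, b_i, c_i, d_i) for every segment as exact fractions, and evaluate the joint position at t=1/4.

  seg 0: a=-4 b=13/15 c=0 d=17/15
  seg 1: a=-2 b=64/15 c=17/5 d=-11/3
  seg 2: a=2 b=1/15 c=-38/5 d=38/15
S(1/4) = -241/64

Δ: Δ0=2, Δ1=4, Δ2=-5
row 1: diag=4, rhs=12; c'=1/4, d'=3
row 2: denom=4−1·1/4=15/4; d'=(-54−1·3)/(15/4)=-76/5
back: M2=-76/5
back: M1=3−1/4·-76/5=34/5
M: M0=0, M1=34/5, M2=-76/5, M3=0
seg 0: a=-4, c=M0/2=0, d=(M1−M0)/(6·1)=17/15, b=Δ0−h0·(2M0+M1)/6=13/15
seg 1: a=-2, c=M1/2=17/5, d=(M2−M1)/(6·1)=-11/3, b=Δ1−h1·(2M1+M2)/6=64/15
seg 2: a=2, c=M2/2=-38/5, d=(M3−M2)/(6·1)=38/15, b=Δ2−h2·(2M2+M3)/6=1/15
t_q=1/4 → seg 0, τ=1/4; S=-4+13/15·τ+0·τ²+17/15·τ³=-241/64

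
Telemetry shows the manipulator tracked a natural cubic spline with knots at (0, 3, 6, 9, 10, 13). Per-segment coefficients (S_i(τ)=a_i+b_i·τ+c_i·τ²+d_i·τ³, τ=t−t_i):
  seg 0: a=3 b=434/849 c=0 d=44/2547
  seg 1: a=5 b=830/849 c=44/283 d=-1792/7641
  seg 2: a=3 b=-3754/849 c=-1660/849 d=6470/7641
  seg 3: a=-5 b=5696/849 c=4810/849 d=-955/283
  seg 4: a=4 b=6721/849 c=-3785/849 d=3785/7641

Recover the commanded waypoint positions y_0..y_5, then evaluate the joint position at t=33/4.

y_0 = S_0(0) = a_0 = 3
y_1 = S_1(0) = a_1 = 5
y_2 = S_2(0) = a_2 = 3
y_3 = S_3(0) = a_3 = -5
y_4 = S_4(0) = a_4 = 4
y_5 = S_4(3) = 1
t_q=33/4 is in segment 2 (τ=9/4); S_2(τ)=-65223/9056

y_0=3 y_1=5 y_2=3 y_3=-5 y_4=4 y_5=1
S(33/4) = -65223/9056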